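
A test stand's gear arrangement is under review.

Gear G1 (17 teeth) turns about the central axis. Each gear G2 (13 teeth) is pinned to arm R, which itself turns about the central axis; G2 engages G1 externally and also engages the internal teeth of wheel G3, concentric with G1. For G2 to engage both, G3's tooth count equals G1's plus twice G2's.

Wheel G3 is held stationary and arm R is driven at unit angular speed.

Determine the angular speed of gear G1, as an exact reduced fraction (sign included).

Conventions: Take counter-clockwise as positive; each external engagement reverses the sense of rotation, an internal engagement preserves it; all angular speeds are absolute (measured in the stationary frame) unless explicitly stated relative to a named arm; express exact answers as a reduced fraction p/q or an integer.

class = planetary set [G3 = 17+2·13 = 43; Willis about the carrier]
ring teeth: 17 + 2·13 = 43
17(ω_sun−ω_arm) = −43(ω_ring−ω_arm),  ω_ring = 0, ω_arm = 1
ω_sun = 1 − (43/17)(0−1) = 60/17
exact speed ratio = 60/17

60/17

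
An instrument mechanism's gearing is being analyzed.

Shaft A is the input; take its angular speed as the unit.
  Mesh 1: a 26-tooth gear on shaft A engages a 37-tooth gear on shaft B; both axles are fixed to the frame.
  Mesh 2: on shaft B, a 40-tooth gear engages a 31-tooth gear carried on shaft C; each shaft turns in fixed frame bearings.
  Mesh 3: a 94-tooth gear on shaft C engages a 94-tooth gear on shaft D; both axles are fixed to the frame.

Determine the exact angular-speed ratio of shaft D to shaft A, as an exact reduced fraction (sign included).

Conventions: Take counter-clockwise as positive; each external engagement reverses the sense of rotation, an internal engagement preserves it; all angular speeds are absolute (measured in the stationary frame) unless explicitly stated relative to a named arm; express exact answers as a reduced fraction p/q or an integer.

class = fixed-axis compound train [3 meshes; 3 ratios multiply, 3 sense flips]
mesh 1 [26T→37T]: running ratio 26/37, sense −
mesh 2 [40T→31T]: running ratio 1040/1147, sense +
mesh 3 [94T→94T]: running ratio 1040/1147, sense −
ω_out/ω_in = -1040/1147

-1040/1147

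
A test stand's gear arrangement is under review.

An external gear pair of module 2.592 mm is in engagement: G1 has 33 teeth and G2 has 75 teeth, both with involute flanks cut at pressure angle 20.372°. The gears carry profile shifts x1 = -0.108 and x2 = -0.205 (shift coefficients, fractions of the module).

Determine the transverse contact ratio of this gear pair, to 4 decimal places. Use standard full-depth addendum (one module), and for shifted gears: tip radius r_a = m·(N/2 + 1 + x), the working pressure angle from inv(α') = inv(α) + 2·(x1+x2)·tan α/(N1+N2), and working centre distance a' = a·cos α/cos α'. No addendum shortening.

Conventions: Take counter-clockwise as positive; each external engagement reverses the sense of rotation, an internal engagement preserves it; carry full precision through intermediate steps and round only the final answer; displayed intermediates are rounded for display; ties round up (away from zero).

1.7932

topology: single-mesh involute geometry — m = 2.592, 33T/75T pair
base radii: r_b1 = 40.092957, r_b2 = 91.120356
tip radii: r_a1 = 45.080064, r_a2 = 99.260640
inv(α') = inv(20.372°) + 2·(-0.108-0.205)·tan α/(33+75) = 0.01362961  ⇒  α' = 19.43131°
a' = a·cos α / cos α' = 139.9680·cos 20.372°/cos 19.43131° = 139.138505
action lengths: √(r_a1²−r_b1²) = 20.609876, √(r_a2²−r_b2²) = 39.366933
base pitch p_b = π·m·cos α = 7.633681
CR = (20.609876 + 39.366933 − 139.138505·sin 19.43131°)/7.633681 = 1.793196
contact ratio ≈ 1.7932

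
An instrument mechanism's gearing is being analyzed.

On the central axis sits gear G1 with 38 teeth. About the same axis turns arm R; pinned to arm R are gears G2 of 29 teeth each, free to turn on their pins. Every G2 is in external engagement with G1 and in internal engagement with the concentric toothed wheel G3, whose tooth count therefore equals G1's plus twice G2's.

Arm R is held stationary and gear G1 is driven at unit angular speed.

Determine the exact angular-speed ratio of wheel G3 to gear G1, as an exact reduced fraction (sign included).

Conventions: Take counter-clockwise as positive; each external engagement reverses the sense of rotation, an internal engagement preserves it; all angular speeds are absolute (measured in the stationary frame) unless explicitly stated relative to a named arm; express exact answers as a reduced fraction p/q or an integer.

planetary set (38T centre, 29T on arm, 96T internal) — Willis relation
ring teeth: 38 + 2·29 = 96
38(ω_sun−ω_arm) = −96(ω_ring−ω_arm),  ω_arm = 0, ω_sun = 1
ω_ring = 0 − (38/96)(1−0) = -19/48
ω_out/ω_in = -19/48

-19/48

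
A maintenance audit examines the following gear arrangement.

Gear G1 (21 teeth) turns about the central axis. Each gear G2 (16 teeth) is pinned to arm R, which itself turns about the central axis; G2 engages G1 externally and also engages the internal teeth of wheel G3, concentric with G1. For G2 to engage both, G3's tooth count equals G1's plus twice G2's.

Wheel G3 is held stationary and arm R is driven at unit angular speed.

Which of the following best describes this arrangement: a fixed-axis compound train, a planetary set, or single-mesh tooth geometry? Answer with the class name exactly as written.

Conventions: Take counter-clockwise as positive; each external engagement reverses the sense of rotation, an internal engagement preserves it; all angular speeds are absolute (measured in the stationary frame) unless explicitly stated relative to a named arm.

planetary set

topology: planetary set — G1 21T / G2 16T / G3 53T, arm = carrier (Willis)
classification: planetary set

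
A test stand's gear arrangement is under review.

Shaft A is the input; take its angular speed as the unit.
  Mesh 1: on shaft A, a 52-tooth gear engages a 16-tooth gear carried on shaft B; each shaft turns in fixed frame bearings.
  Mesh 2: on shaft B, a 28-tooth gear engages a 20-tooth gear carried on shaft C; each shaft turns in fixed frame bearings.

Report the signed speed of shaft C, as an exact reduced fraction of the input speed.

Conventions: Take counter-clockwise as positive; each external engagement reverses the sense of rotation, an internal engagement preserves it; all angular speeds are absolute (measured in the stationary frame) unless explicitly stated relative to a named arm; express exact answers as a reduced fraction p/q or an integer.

91/20

2-mesh fixed-axis compound train (all bearings frame-fixed)
mesh 1 [52T→16T]: |ω|/ω_in = 1×52/16 = 13/4, sense flips to −
mesh 2 [28T→20T]: |ω|/ω_in = (13/4)×28/20 = 91/20, sense flips to +
signed output speed (× input speed) = 91/20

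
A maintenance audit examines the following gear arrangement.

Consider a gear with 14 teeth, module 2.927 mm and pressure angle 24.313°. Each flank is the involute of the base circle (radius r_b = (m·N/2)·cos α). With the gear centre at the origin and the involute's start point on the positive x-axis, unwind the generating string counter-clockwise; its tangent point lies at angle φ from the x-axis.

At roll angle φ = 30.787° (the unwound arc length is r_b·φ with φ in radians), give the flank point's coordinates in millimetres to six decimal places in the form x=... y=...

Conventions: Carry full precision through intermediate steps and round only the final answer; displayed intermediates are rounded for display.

x=21.175900 y=0.938012

single-mesh involute tooth geometry (14T wheel at module 2.927)
pitch radius r_p = m·N/2 = 2.927·14/2 = 20.489000
base radius r_b = r_p·cos α = 20.489000·cos 24.313° = 18.671828
roll angle φ = 30.787° = 0.53733452 rad
x = r_b·(cos φ + φ·sin φ) = 21.175900
y = r_b·(sin φ − φ·cos φ) = 0.938012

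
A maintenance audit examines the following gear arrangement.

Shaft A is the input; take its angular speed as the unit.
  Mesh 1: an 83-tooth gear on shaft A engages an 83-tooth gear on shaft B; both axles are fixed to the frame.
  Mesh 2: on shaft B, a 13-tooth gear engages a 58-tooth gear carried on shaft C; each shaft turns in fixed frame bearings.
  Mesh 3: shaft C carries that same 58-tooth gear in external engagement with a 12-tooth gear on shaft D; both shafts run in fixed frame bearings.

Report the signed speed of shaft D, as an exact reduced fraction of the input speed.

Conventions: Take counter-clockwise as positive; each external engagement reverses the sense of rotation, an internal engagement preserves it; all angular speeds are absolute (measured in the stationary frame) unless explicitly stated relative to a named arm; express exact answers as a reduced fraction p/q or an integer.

3-mesh fixed-axis compound train (all bearings frame-fixed)
mesh 1 [83T→83T]: |ω|/ω_in = 1×83/83 = 1, sense flips to −
mesh 2 [13T→58T]: |ω|/ω_in = 1×13/58 = 13/58, sense flips to +
mesh 3 [58T→12T]: |ω|/ω_in = (13/58)×58/12 = 13/12, sense flips to −
signed output speed (× input speed) = -13/12

-13/12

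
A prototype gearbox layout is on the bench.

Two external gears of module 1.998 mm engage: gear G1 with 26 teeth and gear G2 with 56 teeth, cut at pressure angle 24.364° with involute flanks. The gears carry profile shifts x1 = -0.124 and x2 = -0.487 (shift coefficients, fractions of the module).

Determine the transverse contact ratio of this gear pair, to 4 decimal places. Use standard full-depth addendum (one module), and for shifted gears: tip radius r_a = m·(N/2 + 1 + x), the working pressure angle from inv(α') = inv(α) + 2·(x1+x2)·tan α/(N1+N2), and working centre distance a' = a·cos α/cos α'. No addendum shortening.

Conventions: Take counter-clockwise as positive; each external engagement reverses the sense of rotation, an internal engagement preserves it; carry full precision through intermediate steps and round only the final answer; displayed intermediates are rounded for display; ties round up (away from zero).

1.6314

single-mesh involute tooth geometry (26T engaging 56T at module 1.998)
base radii: r_b1 = 23.660835, r_b2 = 50.961798
tip radii: r_a1 = 27.724248, r_a2 = 56.968974
inv(α') = inv(24.364°) + 2·(-0.124-0.487)·tan α/(26+56) = 0.02088195  ⇒  α' = 22.28653°
a' = a·cos α / cos α' = 81.9180·cos 24.364°/cos 22.28653° = 80.647056
action lengths: √(r_a1²−r_b1²) = 14.449873, √(r_a2²−r_b2²) = 25.462898
base pitch p_b = π·m·cos α = 5.717900
CR = (14.449873 + 25.462898 − 80.647056·sin 22.28653°)/5.717900 = 1.631419
contact ratio ≈ 1.6314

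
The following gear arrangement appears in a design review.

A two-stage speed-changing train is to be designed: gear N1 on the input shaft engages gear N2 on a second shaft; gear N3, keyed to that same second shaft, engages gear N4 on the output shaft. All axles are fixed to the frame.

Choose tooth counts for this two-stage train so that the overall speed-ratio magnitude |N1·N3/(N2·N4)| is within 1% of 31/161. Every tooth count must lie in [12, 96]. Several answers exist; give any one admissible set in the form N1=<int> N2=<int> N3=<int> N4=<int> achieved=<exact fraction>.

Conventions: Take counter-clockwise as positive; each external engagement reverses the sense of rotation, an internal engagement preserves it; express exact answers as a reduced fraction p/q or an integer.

class = fixed-axis compound train [2-stage, 31/161 wanted]
target = 31/161 in lowest terms: an exact hit needs N1·N3 = k·31 and N2·N4 = k·161 for one integer k, every count in [12, 96]; additionally prefer no 1:1 stage (N1 ≠ N2, N3 ≠ N4)
k = 1…11: no 1:1-free in-range split of k·31 and k·161 into factor pairs; take k = 12
k = 12: N1·N3 = 372 = 12·31, N2·N4 = 1932 = 21·92
achieved = 12·31/(21·92) = 31/161; |achieved − target| = 0 ≤ 31/16100 ✓

N1=12 N2=21 N3=31 N4=92 achieved=31/161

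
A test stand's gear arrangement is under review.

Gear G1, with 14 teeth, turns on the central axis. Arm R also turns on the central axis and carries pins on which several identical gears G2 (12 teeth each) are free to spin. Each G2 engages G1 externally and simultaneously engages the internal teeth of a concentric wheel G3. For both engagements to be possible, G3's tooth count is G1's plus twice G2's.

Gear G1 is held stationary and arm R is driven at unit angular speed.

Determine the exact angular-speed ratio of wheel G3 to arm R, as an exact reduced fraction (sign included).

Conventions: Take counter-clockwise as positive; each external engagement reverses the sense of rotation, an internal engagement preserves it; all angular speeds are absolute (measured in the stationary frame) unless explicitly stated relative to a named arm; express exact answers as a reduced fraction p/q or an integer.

26/19

recognized (axles ride arm R): planetary set, 14/12/38 teeth
ring teeth: 14 + 2·12 = 38
14(ω_sun−ω_arm) = −38(ω_ring−ω_arm),  ω_sun = 0, ω_arm = 1
ω_ring = 1 − (14/38)(0−1) = 26/19
ω_out/ω_in = 26/19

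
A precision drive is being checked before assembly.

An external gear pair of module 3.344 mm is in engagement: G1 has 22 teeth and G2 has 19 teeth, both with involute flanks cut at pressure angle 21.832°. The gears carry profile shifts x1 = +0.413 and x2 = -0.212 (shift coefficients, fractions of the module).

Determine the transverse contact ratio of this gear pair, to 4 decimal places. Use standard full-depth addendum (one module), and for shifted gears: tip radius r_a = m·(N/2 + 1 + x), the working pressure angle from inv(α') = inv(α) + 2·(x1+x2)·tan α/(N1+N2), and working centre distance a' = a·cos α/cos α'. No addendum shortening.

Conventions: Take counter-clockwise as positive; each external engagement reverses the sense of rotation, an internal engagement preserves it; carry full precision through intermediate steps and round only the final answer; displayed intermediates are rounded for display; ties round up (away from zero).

1.4478

single-mesh involute tooth geometry (22T engaging 19T at module 3.344)
base radii: r_b1 = 34.145788, r_b2 = 29.489544
tip radii: r_a1 = 41.509072, r_a2 = 34.403072
inv(α') = inv(21.832°) + 2·(+0.413-0.212)·tan α/(22+19) = 0.02350721  ⇒  α' = 23.14466°
a' = a·cos α / cos α' = 68.5520·cos 21.832°/cos 23.14466° = 69.205292
action lengths: √(r_a1²−r_b1²) = 23.602293, √(r_a2²−r_b2²) = 17.718300
base pitch p_b = π·m·cos α = 9.752014
CR = (23.602293 + 17.718300 − 69.205292·sin 23.14466°)/9.752014 = 1.447822
contact ratio ≈ 1.4478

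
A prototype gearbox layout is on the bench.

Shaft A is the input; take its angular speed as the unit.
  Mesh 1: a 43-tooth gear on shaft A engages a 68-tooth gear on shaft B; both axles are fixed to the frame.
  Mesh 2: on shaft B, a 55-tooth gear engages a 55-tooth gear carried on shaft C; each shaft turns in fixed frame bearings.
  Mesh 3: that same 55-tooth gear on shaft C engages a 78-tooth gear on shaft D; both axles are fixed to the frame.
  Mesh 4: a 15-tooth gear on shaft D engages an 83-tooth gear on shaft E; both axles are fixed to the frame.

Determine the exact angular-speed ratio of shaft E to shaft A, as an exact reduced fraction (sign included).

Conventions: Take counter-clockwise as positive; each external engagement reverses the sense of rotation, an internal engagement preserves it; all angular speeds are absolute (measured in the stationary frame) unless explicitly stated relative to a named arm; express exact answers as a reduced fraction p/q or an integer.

11825/146744

class = fixed-axis compound train [4 meshes; 4 ratios multiply, 4 sense flips]
mesh 1 [43T→68T]: running ratio 43/68, sense −
mesh 2 [55T→55T]: running ratio 43/68, sense +
mesh 3 [55T→78T]: running ratio 2365/5304, sense −
mesh 4 [15T→83T]: running ratio 11825/146744, sense +
ω_out/ω_in = 11825/146744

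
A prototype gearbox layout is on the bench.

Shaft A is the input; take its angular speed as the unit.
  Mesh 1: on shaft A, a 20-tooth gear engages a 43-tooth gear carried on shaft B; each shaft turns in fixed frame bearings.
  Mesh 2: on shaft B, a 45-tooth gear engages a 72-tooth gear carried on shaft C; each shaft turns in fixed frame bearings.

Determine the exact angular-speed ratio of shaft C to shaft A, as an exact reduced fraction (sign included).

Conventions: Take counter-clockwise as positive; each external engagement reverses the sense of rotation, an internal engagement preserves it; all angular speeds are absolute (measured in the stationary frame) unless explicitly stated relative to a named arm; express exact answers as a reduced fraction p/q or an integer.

class = fixed-axis compound train [2 meshes; 2 ratios multiply, 2 sense flips]
mesh 1 [20T→43T]: running ratio 20/43, sense −
mesh 2 [45T→72T]: running ratio 25/86, sense +
ω_out/ω_in = 25/86

25/86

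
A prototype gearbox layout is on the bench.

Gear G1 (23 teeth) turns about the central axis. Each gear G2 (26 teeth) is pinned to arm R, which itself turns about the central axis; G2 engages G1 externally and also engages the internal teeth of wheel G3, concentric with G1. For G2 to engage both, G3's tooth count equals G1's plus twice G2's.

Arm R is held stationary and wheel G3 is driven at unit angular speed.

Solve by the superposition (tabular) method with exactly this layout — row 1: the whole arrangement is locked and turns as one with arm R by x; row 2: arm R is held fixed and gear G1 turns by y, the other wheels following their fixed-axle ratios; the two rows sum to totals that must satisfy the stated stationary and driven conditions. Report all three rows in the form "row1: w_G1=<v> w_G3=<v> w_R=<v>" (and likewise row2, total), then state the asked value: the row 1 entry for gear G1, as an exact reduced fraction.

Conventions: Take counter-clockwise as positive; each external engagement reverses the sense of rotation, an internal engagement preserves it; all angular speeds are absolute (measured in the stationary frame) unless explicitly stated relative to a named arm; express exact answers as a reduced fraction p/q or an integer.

topology: planetary set — G1 23T / G2 26T / G3 75T, arm = carrier (Willis)
row 1: whole set turns with the arm by x
row 2 (arm held, sun turns y): ω_ring = −(23/75)·y, ω_arm = 0
boundary: total ω_arm = x = 0 and total ω_ring = x − (23/75)·y = 1  ⇒  y = -75/23, x = 0
row 2 ring = −(23/75)·(-75/23) = 1
totals (row 1 + row 2): sun 0 + (-75/23) = -75/23, ring 0 + 1 = 1, arm 0 + 0 = 0
asked cell (row1, sun) = 0

row1: w_G1=0 w_G3=0 w_R=0
row2: w_G1=-75/23 w_G3=1 w_R=0
total: w_G1=-75/23 w_G3=1 w_R=0
asked value: 0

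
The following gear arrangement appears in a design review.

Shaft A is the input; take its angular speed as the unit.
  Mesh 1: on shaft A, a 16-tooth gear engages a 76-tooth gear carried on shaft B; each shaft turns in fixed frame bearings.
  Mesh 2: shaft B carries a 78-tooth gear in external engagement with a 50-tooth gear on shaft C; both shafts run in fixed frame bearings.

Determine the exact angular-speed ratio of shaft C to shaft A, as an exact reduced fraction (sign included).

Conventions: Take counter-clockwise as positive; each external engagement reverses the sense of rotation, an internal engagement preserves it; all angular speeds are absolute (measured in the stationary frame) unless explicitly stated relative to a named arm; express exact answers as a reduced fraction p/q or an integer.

class = fixed-axis compound train [2 meshes; 2 ratios multiply, 2 sense flips]
mesh 1 [16T→76T]: running ratio 4/19, sense −
mesh 2 [78T→50T]: running ratio 156/475, sense +
ω_out/ω_in = 156/475

156/475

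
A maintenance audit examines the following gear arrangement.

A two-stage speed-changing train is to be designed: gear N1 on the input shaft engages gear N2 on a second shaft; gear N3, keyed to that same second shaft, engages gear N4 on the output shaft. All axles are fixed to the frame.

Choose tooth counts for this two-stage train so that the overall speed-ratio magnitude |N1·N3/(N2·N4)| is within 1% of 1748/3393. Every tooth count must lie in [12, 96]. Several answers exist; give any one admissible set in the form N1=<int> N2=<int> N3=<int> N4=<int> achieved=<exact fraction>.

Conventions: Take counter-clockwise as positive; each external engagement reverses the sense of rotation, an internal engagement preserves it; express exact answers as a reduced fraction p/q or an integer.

design class (target 1748/3393): fixed-axis compound train
target = 1748/3393 in lowest terms: an exact hit needs N1·N3 = k·1748 and N2·N4 = k·3393 for one integer k, every count in [12, 96]; additionally prefer no 1:1 stage (N1 ≠ N2, N3 ≠ N4)
k = 1: N1·N3 = 1748 = 19·92, N2·N4 = 3393 = 39·87
achieved = 19·92/(39·87) = 1748/3393; |achieved − target| = 0 ≤ 437/84825 ✓

N1=19 N2=39 N3=92 N4=87 achieved=1748/3393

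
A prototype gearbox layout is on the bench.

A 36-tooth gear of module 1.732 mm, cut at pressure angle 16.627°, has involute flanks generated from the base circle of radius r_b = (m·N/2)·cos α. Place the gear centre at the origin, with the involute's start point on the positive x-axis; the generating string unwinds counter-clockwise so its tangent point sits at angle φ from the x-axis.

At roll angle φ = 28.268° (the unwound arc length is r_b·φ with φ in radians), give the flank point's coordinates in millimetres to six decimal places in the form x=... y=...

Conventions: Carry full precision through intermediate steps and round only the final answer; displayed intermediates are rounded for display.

x=33.289877 y=1.166968

class = single-mesh tooth geometry [base-circle involute, m = 1.732, 36T]
pitch radius r_p = m·N/2 = 1.732·36/2 = 31.176000
base radius r_b = r_p·cos α = 31.176000·cos 16.627° = 29.872464
roll angle φ = 28.268° = 0.49336967 rad
x = r_b·(cos φ + φ·sin φ) = 33.289877
y = r_b·(sin φ − φ·cos φ) = 1.166968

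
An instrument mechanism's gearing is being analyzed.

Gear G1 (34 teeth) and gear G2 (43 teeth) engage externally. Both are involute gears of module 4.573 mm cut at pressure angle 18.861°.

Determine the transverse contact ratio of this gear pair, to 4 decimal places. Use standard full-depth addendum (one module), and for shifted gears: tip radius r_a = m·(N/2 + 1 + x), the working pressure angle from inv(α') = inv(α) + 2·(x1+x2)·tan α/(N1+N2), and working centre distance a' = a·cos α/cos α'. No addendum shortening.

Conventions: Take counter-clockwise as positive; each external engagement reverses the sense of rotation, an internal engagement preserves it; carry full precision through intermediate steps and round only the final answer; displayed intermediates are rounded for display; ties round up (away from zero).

1.7614

recognized (one external pair, fixed centres): single-mesh tooth geometry, m = 4.573, N1 = 34, N2 = 43
base radii: r_b1 = 73.566745, r_b2 = 93.040296
tip radii: r_a1 = 82.314000, r_a2 = 102.892500
no profile shift: α' = α, a' = a
action lengths: √(r_a1²−r_b1²) = 36.925988, √(r_a2²−r_b2²) = 43.935975
base pitch p_b = π·m·cos α = 13.595103
CR = (36.925988 + 43.935975 − 176.060500·sin 18.86100°)/13.595103 = 1.761391
contact ratio ≈ 1.7614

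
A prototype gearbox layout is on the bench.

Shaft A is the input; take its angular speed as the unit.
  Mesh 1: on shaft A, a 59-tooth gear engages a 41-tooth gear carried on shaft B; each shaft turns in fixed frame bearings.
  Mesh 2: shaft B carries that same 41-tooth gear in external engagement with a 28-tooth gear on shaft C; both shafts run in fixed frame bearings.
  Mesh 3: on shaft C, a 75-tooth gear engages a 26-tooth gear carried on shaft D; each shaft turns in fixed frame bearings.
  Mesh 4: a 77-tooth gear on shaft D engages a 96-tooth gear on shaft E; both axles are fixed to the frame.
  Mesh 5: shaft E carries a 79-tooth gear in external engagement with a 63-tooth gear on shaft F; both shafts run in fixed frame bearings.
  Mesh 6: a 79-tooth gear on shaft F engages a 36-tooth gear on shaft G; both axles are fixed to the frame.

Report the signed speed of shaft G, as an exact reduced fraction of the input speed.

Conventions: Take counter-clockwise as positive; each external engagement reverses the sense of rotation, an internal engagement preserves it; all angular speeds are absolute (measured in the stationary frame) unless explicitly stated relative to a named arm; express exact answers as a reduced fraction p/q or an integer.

101260225/7547904

6-mesh fixed-axis compound train (all bearings frame-fixed)
mesh 1 [59T→41T]: |ω|/ω_in = 1×59/41 = 59/41, sense flips to −
mesh 2 [41T→28T]: |ω|/ω_in = (59/41)×41/28 = 59/28, sense flips to +
mesh 3 [75T→26T]: |ω|/ω_in = (59/28)×75/26 = 4425/728, sense flips to −
mesh 4 [77T→96T]: |ω|/ω_in = (4425/728)×77/96 = 16225/3328, sense flips to +
mesh 5 [79T→63T]: |ω|/ω_in = (16225/3328)×79/63 = 1281775/209664, sense flips to −
mesh 6 [79T→36T]: |ω|/ω_in = (1281775/209664)×79/36 = 101260225/7547904, sense flips to +
signed output speed (× input speed) = 101260225/7547904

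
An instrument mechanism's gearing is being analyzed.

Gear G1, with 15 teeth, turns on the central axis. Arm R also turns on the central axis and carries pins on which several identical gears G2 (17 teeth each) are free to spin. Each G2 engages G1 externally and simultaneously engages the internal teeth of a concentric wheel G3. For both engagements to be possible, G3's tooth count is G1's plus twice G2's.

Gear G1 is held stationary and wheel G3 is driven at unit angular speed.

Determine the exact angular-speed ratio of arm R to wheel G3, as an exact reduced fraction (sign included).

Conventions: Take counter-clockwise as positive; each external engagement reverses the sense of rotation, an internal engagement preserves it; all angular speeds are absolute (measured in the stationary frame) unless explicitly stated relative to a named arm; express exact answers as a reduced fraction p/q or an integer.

49/64

planetary set (15T centre, 17T on arm, 49T internal) — Willis relation
ring teeth: 15 + 2·17 = 49
15(ω_sun−ω_arm) = −49(ω_ring−ω_arm),  ω_sun = 0, ω_ring = 1
15(0−ω_arm) = −49(1−ω_arm)  ⇒  64·ω_arm = 49  ⇒  ω_arm = 49/64
ω_out/ω_in = 49/64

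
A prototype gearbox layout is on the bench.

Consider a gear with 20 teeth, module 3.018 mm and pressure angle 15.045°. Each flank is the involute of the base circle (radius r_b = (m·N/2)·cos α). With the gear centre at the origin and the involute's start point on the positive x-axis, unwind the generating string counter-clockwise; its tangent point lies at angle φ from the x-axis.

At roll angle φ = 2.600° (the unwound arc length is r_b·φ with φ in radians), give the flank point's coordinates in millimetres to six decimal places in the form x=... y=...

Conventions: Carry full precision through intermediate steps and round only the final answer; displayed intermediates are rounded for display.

x=29.175491 y=0.000908

class = single-mesh tooth geometry [base-circle involute, m = 3.018, 20T]
pitch radius r_p = m·N/2 = 3.018·20/2 = 30.180000
base radius r_b = r_p·cos α = 30.180000·cos 15.045° = 29.145498
roll angle φ = 2.600° = 0.04537856 rad
x = r_b·(cos φ + φ·sin φ) = 29.175491
y = r_b·(sin φ − φ·cos φ) = 0.000908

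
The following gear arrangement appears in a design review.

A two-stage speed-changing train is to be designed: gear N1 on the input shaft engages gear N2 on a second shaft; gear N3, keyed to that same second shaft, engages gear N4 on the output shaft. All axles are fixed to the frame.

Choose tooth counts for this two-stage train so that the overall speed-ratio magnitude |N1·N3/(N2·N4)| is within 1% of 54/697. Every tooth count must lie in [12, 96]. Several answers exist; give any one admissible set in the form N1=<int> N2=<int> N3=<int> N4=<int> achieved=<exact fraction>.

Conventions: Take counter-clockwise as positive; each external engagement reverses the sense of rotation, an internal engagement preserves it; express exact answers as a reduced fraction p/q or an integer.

class = fixed-axis compound train [2-stage, 54/697 wanted]
target = 54/697 in lowest terms: an exact hit needs N1·N3 = k·54 and N2·N4 = k·697 for one integer k, every count in [12, 96]; additionally prefer no 1:1 stage (N1 ≠ N2, N3 ≠ N4)
k = 1…3: no 1:1-free in-range split of k·54 and k·697 into factor pairs; take k = 4
k = 4: N1·N3 = 216 = 12·18, N2·N4 = 2788 = 34·82
achieved = 12·18/(34·82) = 54/697; |achieved − target| = 0 ≤ 27/34850 ✓

N1=12 N2=34 N3=18 N4=82 achieved=54/697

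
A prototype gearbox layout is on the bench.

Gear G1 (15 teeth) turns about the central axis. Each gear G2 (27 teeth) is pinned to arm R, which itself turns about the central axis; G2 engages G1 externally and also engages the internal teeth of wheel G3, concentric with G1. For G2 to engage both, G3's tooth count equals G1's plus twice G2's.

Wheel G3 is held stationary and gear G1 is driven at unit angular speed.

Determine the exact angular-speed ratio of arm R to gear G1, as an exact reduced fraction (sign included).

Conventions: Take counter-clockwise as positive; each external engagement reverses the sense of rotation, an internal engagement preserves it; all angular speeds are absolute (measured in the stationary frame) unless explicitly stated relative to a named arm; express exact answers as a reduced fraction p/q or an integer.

5/28

recognized (axles ride arm R): planetary set, 15/27/69 teeth
ring teeth: 15 + 2·27 = 69
15(ω_sun−ω_arm) = −69(ω_ring−ω_arm),  ω_ring = 0, ω_sun = 1
15(1−ω_arm) = −69(0−ω_arm)  ⇒  84·ω_arm = 15  ⇒  ω_arm = 5/28
ω_out/ω_in = 5/28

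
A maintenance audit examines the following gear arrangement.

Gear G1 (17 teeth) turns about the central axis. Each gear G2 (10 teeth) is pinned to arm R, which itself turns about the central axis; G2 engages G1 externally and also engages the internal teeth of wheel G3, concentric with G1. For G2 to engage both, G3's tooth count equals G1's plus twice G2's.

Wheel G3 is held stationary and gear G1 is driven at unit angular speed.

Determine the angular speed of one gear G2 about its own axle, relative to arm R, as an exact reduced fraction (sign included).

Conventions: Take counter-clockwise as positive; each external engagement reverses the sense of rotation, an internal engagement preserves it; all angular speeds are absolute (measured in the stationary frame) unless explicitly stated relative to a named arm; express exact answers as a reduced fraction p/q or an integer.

planetary set (17T centre, 10T on arm, 37T internal) — Willis relation
ring teeth: 17 + 2·10 = 37
17(ω_sun−ω_arm) = −37(ω_ring−ω_arm),  ω_ring = 0, ω_sun = 1
17(1−ω_arm) = −37(0−ω_arm)  ⇒  54·ω_arm = 17  ⇒  ω_arm = 17/54
sun–planet mesh: 17·(1−17/54) = −10·(ω_p−ω_arm)  ⇒  ω_p−ω_arm = -629/540
exact speed ratio = -629/540

-629/540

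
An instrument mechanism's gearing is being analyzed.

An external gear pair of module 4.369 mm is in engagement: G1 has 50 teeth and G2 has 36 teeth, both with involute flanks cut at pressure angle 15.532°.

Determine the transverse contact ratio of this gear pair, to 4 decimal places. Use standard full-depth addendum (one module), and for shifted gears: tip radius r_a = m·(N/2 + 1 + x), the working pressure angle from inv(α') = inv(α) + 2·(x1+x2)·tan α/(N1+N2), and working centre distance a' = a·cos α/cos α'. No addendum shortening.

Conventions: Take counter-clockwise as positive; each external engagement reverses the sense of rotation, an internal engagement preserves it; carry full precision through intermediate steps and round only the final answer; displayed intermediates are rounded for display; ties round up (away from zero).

1.9938

single-mesh involute tooth geometry (50T engaging 36T at module 4.369)
base radii: r_b1 = 105.236218, r_b2 = 75.770077
tip radii: r_a1 = 113.594000, r_a2 = 83.011000
no profile shift: α' = α, a' = a
action lengths: √(r_a1²−r_b1²) = 42.766054, √(r_a2²−r_b2²) = 33.907545
base pitch p_b = π·m·cos α = 13.224373
CR = (42.766054 + 33.907545 − 187.867000·sin 15.53200°)/13.224373 = 1.993836
contact ratio ≈ 1.9938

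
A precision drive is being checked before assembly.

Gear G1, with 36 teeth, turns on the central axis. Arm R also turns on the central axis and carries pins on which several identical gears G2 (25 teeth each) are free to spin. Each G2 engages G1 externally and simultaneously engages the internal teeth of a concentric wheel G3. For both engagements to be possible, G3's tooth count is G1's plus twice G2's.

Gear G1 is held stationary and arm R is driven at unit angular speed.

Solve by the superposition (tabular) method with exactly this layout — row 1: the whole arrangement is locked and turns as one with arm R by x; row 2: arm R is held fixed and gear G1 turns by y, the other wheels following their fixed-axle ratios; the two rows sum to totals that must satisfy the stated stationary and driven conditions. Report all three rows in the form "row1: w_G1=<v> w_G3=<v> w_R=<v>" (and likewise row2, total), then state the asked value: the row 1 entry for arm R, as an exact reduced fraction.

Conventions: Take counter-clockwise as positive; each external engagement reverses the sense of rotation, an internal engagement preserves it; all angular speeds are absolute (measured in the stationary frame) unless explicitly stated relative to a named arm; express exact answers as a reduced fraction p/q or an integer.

topology: planetary set — G1 36T / G2 25T / G3 86T, arm = carrier (Willis)
row 1: whole set turns with the arm by x
superposition row 2 [arm held]: sun y, ring −(36/86)·y, arm 0
boundary: total ω_sun = x + y = 0 and total ω_arm = x = 1  ⇒  y = -1, x = 1
row 2 ring = −(36/86)·(-1) = 18/43
totals (row 1 + row 2): sun 1 + (-1) = 0, ring 1 + 18/43 = 61/43, arm 1 + 0 = 1
asked cell (row1, arm) = 1

row1: w_G1=1 w_G3=1 w_R=1
row2: w_G1=-1 w_G3=18/43 w_R=0
total: w_G1=0 w_G3=61/43 w_R=1
asked value: 1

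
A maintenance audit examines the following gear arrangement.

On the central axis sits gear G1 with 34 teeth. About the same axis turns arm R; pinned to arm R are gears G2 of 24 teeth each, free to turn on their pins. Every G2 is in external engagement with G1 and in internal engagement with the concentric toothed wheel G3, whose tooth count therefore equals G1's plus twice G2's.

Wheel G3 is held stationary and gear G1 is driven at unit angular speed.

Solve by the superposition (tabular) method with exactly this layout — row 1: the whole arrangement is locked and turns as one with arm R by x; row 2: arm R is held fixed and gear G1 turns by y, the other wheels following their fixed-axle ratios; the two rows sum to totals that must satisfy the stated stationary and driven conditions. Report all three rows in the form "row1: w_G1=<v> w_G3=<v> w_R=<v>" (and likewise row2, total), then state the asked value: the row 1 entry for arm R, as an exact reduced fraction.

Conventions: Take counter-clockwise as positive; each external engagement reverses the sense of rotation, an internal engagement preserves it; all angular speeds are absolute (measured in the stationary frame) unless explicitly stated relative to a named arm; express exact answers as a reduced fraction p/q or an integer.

class = planetary set [G3 = 34+2·24 = 82; Willis about the carrier]
superposition row 1 [locked train]: every member turns x
row 2 (arm held, sun turns y): ω_ring = −(34/82)·y, ω_arm = 0
boundary: total ω_ring = x − (34/82)·y = 0 and total ω_sun = x + y = 1  ⇒  y = 41/58, x = 17/58
row 2 ring = −(34/82)·41/58 = -17/58
totals (row 1 + row 2): sun 17/58 + 41/58 = 1, ring 17/58 + (-17/58) = 0, arm 17/58 + 0 = 17/58
asked cell (row1, arm) = 17/58

row1: w_G1=17/58 w_G3=17/58 w_R=17/58
row2: w_G1=41/58 w_G3=-17/58 w_R=0
total: w_G1=1 w_G3=0 w_R=17/58
asked value: 17/58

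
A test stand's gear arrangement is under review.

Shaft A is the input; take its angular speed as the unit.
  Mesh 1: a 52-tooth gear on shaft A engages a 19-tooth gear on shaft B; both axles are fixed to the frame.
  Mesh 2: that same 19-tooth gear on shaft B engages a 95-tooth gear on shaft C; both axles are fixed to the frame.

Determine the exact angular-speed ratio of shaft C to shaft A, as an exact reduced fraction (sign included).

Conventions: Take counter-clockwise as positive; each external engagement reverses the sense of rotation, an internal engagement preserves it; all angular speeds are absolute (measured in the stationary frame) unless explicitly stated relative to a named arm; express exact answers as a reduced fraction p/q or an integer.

52/95

class = fixed-axis compound train [2 meshes; 2 ratios multiply, 2 sense flips]
mesh 1 [52T→19T]: running ratio 52/19, sense −
mesh 2 [19T→95T]: running ratio 52/95, sense +
ω_out/ω_in = 52/95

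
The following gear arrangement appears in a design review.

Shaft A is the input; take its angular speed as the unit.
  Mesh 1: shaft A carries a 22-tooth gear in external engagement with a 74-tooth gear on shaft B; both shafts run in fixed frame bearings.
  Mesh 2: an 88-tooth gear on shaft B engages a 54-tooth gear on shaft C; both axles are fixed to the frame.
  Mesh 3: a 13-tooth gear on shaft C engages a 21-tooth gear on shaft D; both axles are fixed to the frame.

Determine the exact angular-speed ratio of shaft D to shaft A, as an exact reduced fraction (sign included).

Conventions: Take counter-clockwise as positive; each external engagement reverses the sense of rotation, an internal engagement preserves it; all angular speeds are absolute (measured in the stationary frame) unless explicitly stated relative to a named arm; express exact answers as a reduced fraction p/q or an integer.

-6292/20979

class = fixed-axis compound train [3 meshes; 3 ratios multiply, 3 sense flips]
mesh 1 [22T→74T]: running ratio 11/37, sense −
mesh 2 [88T→54T]: running ratio 484/999, sense +
mesh 3 [13T→21T]: running ratio 6292/20979, sense −
ω_out/ω_in = -6292/20979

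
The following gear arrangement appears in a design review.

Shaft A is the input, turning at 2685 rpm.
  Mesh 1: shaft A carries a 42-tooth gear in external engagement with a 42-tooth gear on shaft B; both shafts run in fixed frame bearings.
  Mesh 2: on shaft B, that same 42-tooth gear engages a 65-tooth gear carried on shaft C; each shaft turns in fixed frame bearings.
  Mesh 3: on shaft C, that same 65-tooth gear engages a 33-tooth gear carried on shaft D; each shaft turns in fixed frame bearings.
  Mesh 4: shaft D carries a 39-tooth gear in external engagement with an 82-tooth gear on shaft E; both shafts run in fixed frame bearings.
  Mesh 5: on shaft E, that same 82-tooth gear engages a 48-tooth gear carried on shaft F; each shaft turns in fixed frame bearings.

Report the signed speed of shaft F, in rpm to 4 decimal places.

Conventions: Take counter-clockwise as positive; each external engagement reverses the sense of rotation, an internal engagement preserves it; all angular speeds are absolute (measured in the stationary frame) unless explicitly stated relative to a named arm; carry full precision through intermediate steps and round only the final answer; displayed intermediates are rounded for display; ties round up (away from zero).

-2776.5341 rpm

5-mesh fixed-axis compound train (all bearings frame-fixed)
mesh 1 [42T→42T]: ω = 2685.0000×42/42 = 2685.0000 rpm, sense flips to −
mesh 2 [42T→65T]: ω = 2685.0000×42/65 = 1734.9231 rpm, sense flips to +
mesh 3 [65T→33T]: ω = 1734.9231×65/33 = 3417.2727 rpm, sense flips to −
mesh 4 [39T→82T]: ω = 3417.2727×39/82 = 1625.2882 rpm, sense flips to +
mesh 5 [82T→48T]: ω = 1625.2882×82/48 = 2776.5341 rpm, sense flips to −
signed output speed = -2776.5341 rpm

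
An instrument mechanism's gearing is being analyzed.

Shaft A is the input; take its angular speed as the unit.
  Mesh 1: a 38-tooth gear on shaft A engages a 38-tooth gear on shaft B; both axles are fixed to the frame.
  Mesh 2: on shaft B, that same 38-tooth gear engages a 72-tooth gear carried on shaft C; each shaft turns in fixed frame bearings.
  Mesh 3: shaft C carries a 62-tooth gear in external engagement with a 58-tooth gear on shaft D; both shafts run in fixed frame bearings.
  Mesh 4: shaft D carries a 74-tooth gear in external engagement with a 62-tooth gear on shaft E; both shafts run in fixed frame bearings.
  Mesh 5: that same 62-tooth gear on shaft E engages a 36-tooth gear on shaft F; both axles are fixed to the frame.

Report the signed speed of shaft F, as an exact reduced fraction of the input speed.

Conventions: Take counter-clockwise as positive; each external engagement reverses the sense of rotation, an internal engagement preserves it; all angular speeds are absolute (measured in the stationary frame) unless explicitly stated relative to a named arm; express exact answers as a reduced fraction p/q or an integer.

-21793/18792

5-mesh fixed-axis compound train (all bearings frame-fixed)
mesh 1 [38T→38T]: |ω|/ω_in = 1×38/38 = 1, sense flips to −
mesh 2 [38T→72T]: |ω|/ω_in = 1×38/72 = 19/36, sense flips to +
mesh 3 [62T→58T]: |ω|/ω_in = (19/36)×62/58 = 589/1044, sense flips to −
mesh 4 [74T→62T]: |ω|/ω_in = (589/1044)×74/62 = 703/1044, sense flips to +
mesh 5 [62T→36T]: |ω|/ω_in = (703/1044)×62/36 = 21793/18792, sense flips to −
signed output speed (× input speed) = -21793/18792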